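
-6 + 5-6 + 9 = 2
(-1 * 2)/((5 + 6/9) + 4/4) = -0.30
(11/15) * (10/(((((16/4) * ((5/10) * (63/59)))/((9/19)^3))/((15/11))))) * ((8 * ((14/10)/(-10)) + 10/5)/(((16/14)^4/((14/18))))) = 0.20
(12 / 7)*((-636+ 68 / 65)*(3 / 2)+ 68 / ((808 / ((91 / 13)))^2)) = -4330423707 / 2652260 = -1632.73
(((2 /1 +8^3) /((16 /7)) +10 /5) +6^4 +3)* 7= 85449 /8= 10681.12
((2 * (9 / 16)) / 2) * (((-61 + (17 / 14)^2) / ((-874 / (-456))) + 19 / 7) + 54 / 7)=-13077 / 1127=-11.60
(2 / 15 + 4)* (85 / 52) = 527 / 78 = 6.76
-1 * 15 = -15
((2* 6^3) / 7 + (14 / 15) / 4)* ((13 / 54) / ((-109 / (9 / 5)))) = -169117 / 686700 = -0.25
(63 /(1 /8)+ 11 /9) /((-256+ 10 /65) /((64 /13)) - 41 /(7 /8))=-1018528 /199233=-5.11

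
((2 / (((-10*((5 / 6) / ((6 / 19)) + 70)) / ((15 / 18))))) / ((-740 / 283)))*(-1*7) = -5943 / 967550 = -0.01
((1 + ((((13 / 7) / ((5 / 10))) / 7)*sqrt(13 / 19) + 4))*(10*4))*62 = 64480*sqrt(247) / 931 + 12400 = 13488.49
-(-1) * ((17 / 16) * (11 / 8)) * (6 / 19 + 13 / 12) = 59653 / 29184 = 2.04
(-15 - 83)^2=9604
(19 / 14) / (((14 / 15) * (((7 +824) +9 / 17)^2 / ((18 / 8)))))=4335 / 916163584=0.00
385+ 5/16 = 6165/16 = 385.31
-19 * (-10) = 190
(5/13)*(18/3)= 30/13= 2.31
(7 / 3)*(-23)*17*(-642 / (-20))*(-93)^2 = -253293749.10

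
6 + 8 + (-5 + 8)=17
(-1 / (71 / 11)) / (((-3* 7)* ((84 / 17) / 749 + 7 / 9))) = 60027 / 6381977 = 0.01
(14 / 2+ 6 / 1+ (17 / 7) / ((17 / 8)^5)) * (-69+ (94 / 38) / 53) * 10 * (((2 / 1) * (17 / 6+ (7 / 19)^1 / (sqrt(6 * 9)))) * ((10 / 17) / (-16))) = 368067650725 * sqrt(6) / 27166123981+ 1104202952175 / 588739529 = 1908.72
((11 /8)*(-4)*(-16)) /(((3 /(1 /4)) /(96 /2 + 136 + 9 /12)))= 8129 /6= 1354.83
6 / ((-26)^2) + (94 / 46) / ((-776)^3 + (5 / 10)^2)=128971583363 / 14530805551522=0.01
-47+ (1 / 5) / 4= -939 / 20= -46.95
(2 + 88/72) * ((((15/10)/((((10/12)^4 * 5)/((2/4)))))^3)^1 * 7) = 20713444416/30517578125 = 0.68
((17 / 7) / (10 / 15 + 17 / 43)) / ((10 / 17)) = 37281 / 9590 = 3.89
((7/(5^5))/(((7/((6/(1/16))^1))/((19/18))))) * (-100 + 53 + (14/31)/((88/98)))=-4820072/3196875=-1.51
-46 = -46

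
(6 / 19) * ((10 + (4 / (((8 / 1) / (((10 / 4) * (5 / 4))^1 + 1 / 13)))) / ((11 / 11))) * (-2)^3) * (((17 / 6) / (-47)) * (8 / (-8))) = -2159 / 1222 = -1.77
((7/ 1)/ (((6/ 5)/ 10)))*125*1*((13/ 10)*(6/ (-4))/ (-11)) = 56875/ 44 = 1292.61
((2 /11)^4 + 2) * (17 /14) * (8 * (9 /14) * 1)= 8965188 /717409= 12.50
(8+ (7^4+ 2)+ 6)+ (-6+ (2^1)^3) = 2419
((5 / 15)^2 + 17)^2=23716 / 81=292.79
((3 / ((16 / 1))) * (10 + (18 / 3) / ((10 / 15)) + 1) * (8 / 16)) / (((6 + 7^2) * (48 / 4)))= 1 / 352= 0.00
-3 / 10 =-0.30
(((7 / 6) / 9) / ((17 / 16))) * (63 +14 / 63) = 31864 / 4131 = 7.71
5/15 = 1/3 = 0.33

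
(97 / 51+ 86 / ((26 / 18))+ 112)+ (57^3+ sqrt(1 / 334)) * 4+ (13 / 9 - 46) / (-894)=2 * sqrt(334) / 167+ 1317524078635 / 1778166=740945.71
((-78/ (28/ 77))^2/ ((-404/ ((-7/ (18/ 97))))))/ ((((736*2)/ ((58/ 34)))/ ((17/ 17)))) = 402661259/ 80877568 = 4.98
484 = 484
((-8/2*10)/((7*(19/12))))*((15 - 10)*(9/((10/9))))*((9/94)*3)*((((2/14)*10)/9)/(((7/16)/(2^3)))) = -37324800/306299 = -121.86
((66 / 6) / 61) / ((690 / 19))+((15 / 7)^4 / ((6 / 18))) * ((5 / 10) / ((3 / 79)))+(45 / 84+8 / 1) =170059903333 / 202116180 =841.40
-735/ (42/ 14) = -245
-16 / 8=-2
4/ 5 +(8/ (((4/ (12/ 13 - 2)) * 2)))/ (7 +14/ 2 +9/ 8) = 5732/ 7865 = 0.73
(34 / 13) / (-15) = -34 / 195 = -0.17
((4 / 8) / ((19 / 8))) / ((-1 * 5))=-0.04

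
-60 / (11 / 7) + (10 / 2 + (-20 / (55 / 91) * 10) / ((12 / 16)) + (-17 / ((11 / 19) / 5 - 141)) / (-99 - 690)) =-55105492525 / 116159736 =-474.39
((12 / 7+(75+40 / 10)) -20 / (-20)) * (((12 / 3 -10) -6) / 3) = -2288 / 7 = -326.86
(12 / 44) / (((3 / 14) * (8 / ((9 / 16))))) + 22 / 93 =21347 / 65472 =0.33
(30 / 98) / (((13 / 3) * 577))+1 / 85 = 371374 / 31241665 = 0.01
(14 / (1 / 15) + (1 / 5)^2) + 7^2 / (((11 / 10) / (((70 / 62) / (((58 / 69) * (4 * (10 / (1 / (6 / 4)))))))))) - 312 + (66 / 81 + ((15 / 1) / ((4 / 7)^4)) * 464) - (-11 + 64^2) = 6524703129973 / 106801200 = 61092.04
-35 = -35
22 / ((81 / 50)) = 1100 / 81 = 13.58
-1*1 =-1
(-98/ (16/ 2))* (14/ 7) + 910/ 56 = -33/ 4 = -8.25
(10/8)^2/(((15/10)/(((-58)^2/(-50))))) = -841/12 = -70.08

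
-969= -969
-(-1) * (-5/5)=-1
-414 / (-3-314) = 414 / 317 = 1.31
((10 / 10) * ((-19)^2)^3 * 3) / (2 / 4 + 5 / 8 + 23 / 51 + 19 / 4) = 57584158344 / 2581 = 22310793.62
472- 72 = 400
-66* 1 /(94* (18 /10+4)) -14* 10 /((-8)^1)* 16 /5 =76163 /1363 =55.88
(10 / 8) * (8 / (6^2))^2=5 / 81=0.06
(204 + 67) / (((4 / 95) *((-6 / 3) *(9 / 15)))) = -128725 / 24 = -5363.54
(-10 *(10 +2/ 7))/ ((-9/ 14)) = 160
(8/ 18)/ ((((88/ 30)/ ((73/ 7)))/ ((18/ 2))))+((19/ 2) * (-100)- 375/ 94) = -6802045/ 7238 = -939.77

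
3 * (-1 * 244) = -732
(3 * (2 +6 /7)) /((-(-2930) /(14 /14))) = 6 /2051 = 0.00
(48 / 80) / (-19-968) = -1 / 1645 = -0.00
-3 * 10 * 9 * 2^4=-4320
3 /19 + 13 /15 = 292 /285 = 1.02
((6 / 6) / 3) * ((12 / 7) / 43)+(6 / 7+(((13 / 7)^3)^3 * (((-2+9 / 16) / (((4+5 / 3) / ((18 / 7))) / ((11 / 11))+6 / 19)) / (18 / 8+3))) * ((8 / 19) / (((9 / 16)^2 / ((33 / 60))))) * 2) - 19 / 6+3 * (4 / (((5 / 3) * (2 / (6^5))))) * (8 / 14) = 4098084879432892807 / 256897115203050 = 15952.24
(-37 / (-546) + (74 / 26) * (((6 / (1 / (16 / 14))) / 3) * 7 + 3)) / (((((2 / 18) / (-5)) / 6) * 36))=-147815 / 364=-406.09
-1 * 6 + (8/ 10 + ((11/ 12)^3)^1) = -4.43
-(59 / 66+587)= -38801 / 66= -587.89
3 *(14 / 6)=7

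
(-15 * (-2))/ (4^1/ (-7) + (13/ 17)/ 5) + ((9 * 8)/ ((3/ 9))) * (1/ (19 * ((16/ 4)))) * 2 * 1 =-104086/ 1577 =-66.00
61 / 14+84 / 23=2579 / 322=8.01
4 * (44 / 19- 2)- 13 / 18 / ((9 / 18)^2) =-278 / 171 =-1.63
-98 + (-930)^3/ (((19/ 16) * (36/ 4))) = -1429969862/ 19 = -75261571.68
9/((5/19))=171/5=34.20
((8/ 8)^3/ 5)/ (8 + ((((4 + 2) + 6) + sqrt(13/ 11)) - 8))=0.02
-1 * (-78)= 78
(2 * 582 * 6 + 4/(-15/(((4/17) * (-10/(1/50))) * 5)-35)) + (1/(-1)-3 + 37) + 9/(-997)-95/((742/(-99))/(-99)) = 298164688383985/51746451526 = 5762.03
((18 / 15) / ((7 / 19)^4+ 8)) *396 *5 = 103214232 / 348323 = 296.32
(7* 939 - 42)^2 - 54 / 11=469193517 / 11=42653956.09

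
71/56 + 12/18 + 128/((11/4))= 89591/1848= 48.48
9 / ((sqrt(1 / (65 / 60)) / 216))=2023.38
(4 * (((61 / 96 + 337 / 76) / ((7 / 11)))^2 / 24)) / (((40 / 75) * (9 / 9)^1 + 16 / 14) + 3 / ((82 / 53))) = 303000194035 / 103558781952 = 2.93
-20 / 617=-0.03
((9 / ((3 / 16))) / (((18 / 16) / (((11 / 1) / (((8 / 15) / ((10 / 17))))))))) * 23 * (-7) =-83341.18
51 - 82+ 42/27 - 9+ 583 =4901/9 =544.56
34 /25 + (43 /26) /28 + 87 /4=421677 /18200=23.17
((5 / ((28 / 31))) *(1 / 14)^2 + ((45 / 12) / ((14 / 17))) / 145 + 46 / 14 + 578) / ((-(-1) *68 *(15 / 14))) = 7.98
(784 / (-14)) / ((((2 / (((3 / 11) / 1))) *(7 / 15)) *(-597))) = 60 / 2189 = 0.03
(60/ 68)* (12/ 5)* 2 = 72/ 17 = 4.24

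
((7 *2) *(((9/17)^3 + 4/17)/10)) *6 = 15834/4913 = 3.22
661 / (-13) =-661 / 13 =-50.85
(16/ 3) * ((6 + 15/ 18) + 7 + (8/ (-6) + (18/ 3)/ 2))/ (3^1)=248/ 9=27.56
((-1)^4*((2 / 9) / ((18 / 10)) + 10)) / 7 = 820 / 567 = 1.45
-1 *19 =-19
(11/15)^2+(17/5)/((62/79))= 67937/13950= 4.87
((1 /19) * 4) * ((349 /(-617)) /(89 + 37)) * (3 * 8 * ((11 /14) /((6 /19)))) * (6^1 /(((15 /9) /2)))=-61424 /151165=-0.41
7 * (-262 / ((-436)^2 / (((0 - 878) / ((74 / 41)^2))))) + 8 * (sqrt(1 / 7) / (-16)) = 676708403 / 260241424 - sqrt(7) / 14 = 2.41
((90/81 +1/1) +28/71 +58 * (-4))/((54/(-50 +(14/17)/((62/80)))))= 1891013065/9092331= 207.98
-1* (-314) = 314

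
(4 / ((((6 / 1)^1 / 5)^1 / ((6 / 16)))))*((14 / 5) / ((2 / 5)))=35 / 4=8.75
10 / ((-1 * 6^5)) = -5 / 3888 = -0.00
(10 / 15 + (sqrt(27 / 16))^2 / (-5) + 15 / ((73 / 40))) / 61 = 149767 / 1068720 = 0.14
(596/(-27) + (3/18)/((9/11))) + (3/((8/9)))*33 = 19333/216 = 89.50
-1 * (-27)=27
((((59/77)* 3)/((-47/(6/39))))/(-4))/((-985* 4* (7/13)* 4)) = -177/798496160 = -0.00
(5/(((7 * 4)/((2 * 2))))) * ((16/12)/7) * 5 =100/147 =0.68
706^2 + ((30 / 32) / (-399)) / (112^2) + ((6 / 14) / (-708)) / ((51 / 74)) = 40034947012529467 / 80321138688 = 498436.00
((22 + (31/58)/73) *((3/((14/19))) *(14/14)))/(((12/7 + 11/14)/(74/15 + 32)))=490401077/370475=1323.71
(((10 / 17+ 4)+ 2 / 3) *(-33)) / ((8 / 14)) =-5159 / 17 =-303.47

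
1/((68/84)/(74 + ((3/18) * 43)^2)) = 154.86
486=486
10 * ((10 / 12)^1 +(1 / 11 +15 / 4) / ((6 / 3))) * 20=18175 / 33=550.76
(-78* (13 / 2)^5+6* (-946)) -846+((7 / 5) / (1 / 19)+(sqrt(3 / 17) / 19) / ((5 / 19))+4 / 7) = -510452049 / 560+sqrt(51) / 85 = -911521.43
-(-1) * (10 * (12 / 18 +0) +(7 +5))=56 / 3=18.67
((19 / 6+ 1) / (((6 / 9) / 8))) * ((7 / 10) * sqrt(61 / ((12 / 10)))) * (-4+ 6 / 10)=-119 * sqrt(1830) / 6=-848.44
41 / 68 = 0.60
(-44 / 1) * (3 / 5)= -132 / 5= -26.40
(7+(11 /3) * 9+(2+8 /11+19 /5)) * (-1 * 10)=-5118 /11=-465.27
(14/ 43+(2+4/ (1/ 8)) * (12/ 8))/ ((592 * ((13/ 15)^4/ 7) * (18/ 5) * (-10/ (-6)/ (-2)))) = -260701875/ 727048816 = -0.36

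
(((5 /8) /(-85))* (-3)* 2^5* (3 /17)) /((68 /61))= 0.11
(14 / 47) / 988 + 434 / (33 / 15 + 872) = 34601 / 69654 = 0.50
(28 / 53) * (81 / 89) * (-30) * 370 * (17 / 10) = -42797160 / 4717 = -9072.96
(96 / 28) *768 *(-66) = -1216512 / 7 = -173787.43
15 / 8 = 1.88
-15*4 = -60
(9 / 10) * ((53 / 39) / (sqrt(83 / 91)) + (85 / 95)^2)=2601 / 3610 + 159 * sqrt(7553) / 10790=2.00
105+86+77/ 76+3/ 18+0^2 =192.18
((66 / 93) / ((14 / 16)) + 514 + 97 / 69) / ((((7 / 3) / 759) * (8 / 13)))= 3315876135 / 12152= 272866.70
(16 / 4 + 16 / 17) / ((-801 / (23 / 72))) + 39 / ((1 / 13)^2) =538497721 / 81702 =6591.00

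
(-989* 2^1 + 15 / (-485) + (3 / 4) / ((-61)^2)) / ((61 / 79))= -225606454495 / 88068628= -2561.71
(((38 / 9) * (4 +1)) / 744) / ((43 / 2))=0.00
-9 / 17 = -0.53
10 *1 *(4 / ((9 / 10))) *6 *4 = 3200 / 3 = 1066.67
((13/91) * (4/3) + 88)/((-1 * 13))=-1852/273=-6.78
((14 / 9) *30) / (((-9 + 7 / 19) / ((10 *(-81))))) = 179550 / 41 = 4379.27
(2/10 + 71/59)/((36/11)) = 253/590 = 0.43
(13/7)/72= 13/504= 0.03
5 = 5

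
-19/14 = -1.36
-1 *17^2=-289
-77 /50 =-1.54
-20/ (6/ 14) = -140/ 3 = -46.67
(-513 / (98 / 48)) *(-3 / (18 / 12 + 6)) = 24624 / 245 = 100.51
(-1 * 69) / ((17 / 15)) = -1035 / 17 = -60.88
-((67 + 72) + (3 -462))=320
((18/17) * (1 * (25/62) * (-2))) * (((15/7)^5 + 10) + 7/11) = -273164400/5731187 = -47.66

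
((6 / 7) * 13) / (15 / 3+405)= 39 / 1435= 0.03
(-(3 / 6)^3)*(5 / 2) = -5 / 16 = -0.31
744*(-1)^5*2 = -1488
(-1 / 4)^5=-1 / 1024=-0.00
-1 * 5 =-5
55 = 55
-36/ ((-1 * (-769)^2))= 36/ 591361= 0.00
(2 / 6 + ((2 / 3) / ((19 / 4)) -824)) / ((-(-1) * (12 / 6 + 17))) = -15647 / 361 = -43.34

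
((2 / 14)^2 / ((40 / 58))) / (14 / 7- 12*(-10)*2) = 29 / 237160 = 0.00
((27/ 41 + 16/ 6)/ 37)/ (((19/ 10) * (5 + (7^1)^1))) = 2045/ 518814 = 0.00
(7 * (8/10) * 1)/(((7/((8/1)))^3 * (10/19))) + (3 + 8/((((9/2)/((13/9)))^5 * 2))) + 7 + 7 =140509381199081/4271310891225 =32.90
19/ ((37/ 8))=152/ 37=4.11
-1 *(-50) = 50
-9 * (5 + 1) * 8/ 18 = -24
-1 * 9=-9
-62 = -62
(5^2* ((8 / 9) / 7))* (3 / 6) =100 / 63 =1.59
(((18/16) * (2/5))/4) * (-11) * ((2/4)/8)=-99/1280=-0.08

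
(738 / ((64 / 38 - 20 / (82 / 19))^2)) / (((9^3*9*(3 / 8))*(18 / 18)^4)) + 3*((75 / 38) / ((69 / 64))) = 6972962089588 / 1261741179519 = 5.53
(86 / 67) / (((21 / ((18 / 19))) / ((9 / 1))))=4644 / 8911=0.52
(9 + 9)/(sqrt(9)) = 6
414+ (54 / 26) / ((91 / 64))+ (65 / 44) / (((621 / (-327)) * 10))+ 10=9166800809 / 21549528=425.38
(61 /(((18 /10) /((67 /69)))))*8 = 163480 /621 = 263.25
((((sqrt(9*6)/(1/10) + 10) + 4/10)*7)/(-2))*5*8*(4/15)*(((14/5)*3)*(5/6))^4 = -2689120*sqrt(6) - 13983424/15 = -7519200.12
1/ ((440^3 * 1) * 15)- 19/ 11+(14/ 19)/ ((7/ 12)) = -11267519981/ 24277440000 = -0.46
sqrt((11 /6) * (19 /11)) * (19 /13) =19 * sqrt(114) /78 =2.60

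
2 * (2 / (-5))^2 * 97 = 776 / 25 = 31.04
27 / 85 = 0.32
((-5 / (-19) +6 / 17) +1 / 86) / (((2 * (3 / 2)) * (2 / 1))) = 17437 / 166668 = 0.10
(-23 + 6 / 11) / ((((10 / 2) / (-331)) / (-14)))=-1144598 / 55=-20810.87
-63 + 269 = 206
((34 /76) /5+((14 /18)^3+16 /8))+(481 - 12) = 65315773 /138510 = 471.56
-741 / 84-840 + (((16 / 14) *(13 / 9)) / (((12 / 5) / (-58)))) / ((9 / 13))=-6167461 / 6804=-906.45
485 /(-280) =-97 /56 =-1.73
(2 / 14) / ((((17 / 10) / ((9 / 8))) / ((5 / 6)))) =75 / 952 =0.08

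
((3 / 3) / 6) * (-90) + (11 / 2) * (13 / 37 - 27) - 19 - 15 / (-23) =-153108 / 851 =-179.92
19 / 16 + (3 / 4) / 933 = 5913 / 4976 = 1.19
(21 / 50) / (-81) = -0.01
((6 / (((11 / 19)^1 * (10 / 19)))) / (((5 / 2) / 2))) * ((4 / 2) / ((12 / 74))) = 53428 / 275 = 194.28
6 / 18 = 1 / 3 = 0.33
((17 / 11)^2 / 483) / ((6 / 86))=12427 / 175329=0.07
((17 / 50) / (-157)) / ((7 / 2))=-17 / 27475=-0.00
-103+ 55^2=2922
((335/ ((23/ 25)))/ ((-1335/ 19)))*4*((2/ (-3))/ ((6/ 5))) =636500/ 55269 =11.52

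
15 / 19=0.79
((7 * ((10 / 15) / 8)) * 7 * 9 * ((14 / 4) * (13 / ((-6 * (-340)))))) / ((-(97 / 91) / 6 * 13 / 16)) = -93639 / 16490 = -5.68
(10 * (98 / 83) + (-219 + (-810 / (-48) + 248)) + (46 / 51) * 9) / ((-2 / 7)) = -5199243 / 22576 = -230.30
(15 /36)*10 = 25 /6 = 4.17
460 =460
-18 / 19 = -0.95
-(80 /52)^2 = -400 /169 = -2.37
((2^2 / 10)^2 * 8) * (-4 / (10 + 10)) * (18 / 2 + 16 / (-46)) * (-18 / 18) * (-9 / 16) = -3582 / 2875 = -1.25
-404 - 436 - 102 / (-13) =-10818 / 13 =-832.15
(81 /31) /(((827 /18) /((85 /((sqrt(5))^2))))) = 24786 /25637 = 0.97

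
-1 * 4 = -4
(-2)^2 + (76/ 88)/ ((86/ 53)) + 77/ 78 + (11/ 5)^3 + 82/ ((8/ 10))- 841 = -6662434547/ 9223500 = -722.33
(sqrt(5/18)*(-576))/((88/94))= -1128*sqrt(10)/11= -324.28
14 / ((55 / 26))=364 / 55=6.62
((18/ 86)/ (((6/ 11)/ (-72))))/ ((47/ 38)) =-45144/ 2021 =-22.34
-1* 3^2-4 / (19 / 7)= -10.47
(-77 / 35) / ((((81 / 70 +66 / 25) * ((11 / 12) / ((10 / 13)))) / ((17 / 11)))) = -0.75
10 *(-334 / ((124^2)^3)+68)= 680.00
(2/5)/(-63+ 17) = -1/115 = -0.01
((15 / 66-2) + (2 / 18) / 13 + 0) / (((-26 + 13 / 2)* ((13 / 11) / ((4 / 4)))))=4541 / 59319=0.08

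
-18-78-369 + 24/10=-2313/5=-462.60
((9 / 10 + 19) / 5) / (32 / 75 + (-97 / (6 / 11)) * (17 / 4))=-796 / 151073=-0.01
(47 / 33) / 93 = 47 / 3069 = 0.02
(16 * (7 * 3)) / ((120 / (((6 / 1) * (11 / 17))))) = 924 / 85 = 10.87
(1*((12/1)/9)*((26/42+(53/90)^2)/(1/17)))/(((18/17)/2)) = 15826507/382725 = 41.35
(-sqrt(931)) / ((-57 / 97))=51.92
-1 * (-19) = 19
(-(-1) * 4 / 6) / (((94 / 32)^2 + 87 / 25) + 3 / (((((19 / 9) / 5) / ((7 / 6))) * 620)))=7539200 / 137088399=0.05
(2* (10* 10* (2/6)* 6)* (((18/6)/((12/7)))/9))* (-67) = -46900/9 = -5211.11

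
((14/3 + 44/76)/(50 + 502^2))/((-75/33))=-299/32652450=-0.00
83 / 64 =1.30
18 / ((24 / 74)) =111 / 2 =55.50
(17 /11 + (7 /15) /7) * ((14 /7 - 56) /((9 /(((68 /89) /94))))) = -18088 /230065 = -0.08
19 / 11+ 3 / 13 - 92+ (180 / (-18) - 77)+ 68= -109.04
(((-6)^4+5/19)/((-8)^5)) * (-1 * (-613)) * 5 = -75487885/622592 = -121.25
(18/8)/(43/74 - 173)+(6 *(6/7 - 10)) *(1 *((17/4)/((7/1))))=-13887231/416794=-33.32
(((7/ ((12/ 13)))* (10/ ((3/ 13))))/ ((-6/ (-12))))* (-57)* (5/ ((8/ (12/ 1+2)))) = -3933475/ 12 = -327789.58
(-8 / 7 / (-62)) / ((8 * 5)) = 1 / 2170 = 0.00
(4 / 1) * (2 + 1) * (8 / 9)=32 / 3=10.67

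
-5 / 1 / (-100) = 1 / 20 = 0.05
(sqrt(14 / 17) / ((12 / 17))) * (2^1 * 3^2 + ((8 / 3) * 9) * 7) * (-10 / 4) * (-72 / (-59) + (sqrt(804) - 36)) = -155 * sqrt(47838) / 2 + 79515 * sqrt(238) / 59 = 3840.76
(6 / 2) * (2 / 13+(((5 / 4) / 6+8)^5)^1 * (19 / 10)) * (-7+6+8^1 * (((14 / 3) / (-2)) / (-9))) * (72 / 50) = 2125333196384311 / 6469632000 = 328509.13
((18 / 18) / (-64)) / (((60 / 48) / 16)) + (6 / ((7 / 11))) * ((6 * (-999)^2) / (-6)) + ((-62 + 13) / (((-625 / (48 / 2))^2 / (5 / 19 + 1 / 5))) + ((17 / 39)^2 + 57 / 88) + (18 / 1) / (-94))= -15376881836951733146777 / 1634148140625000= -9409723.30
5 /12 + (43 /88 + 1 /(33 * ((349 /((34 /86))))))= 0.91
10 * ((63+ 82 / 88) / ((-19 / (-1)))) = 14065 / 418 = 33.65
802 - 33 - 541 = 228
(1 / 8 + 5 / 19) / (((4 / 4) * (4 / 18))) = 1.75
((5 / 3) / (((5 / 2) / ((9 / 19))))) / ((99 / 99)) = 6 / 19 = 0.32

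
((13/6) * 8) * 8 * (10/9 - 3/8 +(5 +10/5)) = 28964/27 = 1072.74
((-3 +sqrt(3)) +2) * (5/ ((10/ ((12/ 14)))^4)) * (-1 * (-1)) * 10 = -162/ 60025 +162 * sqrt(3)/ 60025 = 0.00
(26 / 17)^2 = 676 / 289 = 2.34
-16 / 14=-8 / 7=-1.14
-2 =-2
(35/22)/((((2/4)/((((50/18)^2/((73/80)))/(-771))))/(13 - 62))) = 85750000/50148153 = 1.71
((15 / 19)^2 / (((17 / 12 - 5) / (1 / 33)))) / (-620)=45 / 5293343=0.00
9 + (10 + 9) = 28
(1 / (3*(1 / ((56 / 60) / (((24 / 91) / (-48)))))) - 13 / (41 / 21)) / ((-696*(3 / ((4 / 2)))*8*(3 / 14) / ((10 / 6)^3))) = 20431775 / 124816464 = 0.16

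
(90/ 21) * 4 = 120/ 7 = 17.14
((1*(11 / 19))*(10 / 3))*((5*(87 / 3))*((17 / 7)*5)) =1355750 / 399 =3397.87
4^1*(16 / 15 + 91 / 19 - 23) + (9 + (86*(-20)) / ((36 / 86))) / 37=-5674789 / 31635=-179.38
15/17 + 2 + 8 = 185/17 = 10.88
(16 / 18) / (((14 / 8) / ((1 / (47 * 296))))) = 4 / 109557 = 0.00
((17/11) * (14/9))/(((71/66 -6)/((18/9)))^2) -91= -90.60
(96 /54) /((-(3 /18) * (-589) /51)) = 544 /589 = 0.92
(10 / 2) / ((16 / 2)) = 5 / 8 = 0.62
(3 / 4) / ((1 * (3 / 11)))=11 / 4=2.75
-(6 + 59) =-65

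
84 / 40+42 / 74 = 987 / 370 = 2.67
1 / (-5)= -1 / 5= -0.20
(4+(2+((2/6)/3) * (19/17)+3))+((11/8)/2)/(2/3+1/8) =58097/5814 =9.99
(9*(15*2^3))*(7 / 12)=630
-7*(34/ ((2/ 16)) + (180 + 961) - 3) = -9870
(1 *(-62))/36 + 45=779/18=43.28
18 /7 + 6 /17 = 2.92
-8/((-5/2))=16/5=3.20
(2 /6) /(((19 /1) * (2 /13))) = 13 /114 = 0.11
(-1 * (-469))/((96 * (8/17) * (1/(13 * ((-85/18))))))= -637.31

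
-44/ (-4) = 11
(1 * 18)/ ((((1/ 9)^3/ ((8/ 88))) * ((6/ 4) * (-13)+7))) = -26244/ 275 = -95.43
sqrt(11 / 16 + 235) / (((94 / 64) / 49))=1176 * sqrt(419) / 47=512.17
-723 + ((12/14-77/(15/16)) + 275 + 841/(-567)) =-530.76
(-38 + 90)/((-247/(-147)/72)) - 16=42032/19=2212.21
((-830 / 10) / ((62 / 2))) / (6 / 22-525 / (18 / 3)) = 1826 / 59489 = 0.03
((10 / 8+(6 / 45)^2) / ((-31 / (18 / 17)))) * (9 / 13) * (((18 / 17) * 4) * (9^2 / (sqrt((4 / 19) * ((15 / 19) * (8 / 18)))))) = -37.84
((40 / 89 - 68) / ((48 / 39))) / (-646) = 0.08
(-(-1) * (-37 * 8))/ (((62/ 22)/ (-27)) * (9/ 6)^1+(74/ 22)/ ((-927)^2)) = 5595950448/ 2959837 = 1890.63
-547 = -547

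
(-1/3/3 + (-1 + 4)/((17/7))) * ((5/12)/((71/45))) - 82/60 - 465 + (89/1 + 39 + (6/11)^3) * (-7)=-65700397577/48195510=-1363.21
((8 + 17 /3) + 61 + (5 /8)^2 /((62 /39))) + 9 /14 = 6295867 /83328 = 75.56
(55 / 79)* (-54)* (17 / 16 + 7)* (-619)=118578735 / 632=187624.58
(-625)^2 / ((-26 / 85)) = -33203125 / 26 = -1277043.27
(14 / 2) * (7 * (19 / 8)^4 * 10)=31928645 / 2048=15590.16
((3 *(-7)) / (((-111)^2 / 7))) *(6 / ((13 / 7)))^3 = -1210104 / 3007693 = -0.40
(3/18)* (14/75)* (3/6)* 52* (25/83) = 182/747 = 0.24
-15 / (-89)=15 / 89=0.17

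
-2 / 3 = -0.67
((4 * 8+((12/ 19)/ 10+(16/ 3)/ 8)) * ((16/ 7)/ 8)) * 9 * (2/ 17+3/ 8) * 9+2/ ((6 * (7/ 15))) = 603809/ 1615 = 373.88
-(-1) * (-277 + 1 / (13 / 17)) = -3584 / 13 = -275.69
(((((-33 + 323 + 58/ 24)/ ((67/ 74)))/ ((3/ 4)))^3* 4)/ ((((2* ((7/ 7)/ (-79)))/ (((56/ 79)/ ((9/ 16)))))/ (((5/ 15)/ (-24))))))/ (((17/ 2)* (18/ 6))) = 7843741595836292608/ 905747473737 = 8659965.19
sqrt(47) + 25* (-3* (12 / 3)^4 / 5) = -3840 + sqrt(47) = -3833.14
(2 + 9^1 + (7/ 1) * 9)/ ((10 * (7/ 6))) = 222/ 35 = 6.34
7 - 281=-274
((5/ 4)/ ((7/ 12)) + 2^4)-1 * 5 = 92/ 7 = 13.14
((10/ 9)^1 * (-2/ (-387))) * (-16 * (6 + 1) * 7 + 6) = -4.47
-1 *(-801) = 801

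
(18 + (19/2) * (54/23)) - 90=-1143/23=-49.70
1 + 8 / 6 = 7 / 3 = 2.33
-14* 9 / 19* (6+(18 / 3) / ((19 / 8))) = -20412 / 361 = -56.54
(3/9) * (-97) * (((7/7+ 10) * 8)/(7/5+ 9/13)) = -69355/51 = -1359.90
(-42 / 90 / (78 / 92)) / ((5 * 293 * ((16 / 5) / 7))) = -1127 / 1371240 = -0.00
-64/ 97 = -0.66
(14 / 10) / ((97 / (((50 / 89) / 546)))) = 5 / 336687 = 0.00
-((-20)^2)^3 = -64000000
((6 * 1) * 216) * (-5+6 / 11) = -63504 / 11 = -5773.09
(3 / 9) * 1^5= 1 / 3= 0.33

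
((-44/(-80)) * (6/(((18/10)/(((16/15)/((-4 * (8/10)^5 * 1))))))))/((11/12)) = -1.63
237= 237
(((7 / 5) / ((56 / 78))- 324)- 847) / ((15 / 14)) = -163667 / 150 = -1091.11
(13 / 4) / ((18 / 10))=1.81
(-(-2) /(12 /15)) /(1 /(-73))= -365 /2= -182.50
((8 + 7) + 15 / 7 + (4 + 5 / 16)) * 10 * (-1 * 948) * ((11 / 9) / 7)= -35513.72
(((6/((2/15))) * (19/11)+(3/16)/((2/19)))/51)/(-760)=-491/239360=-0.00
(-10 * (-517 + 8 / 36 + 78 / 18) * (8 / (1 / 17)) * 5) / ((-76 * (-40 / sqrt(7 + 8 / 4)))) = 196010 / 57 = 3438.77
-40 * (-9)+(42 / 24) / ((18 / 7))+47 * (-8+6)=19201 / 72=266.68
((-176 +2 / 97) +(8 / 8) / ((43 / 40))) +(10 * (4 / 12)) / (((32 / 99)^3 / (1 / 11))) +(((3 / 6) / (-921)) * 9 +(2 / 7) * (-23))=-25355321049375 / 146857639936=-172.65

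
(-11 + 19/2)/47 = -3/94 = -0.03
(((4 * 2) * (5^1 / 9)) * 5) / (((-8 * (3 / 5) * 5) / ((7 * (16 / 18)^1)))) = -1400 / 243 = -5.76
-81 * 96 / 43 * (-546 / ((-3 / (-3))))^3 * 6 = 7594259452416 / 43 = 176610684939.91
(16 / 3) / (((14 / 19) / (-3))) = -152 / 7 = -21.71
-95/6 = -15.83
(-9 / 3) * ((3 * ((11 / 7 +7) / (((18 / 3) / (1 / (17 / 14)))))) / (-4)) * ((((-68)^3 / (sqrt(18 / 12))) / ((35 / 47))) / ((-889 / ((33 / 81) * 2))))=19124864 * sqrt(6) / 56007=836.43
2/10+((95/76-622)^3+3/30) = -76542062839/320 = -239193946.37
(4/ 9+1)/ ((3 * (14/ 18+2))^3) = 39/ 15625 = 0.00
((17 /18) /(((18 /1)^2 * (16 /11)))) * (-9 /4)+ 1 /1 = 1.00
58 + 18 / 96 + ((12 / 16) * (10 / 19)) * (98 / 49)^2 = 18169 / 304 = 59.77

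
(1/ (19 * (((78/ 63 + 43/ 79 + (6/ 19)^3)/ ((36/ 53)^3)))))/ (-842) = -13971115872/ 1293683268507319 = -0.00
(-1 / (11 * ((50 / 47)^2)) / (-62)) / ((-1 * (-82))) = 2209 / 139810000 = 0.00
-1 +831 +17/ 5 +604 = 7187/ 5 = 1437.40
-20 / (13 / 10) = -200 / 13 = -15.38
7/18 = 0.39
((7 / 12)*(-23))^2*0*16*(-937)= 0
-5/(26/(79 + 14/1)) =-465/26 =-17.88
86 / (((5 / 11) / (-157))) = -148522 / 5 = -29704.40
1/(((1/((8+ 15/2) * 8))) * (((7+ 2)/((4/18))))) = 248/81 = 3.06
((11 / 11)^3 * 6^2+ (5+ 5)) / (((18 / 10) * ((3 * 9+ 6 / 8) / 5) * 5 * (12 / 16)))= 3680 / 2997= 1.23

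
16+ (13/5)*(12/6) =106/5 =21.20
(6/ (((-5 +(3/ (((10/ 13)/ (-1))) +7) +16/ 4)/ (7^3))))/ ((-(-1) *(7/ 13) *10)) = 182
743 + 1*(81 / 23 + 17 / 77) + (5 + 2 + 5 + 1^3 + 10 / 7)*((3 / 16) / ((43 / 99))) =131065167 / 174064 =752.97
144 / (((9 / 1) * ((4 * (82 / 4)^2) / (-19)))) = -304 / 1681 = -0.18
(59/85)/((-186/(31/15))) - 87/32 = -333719/122400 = -2.73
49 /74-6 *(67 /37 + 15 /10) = -1421 /74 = -19.20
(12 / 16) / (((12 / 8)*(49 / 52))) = 26 / 49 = 0.53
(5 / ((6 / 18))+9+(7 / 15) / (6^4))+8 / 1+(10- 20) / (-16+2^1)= 4451809 / 136080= 32.71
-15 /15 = -1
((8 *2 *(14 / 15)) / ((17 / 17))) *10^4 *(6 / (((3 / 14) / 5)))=62720000 / 3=20906666.67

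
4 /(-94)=-0.04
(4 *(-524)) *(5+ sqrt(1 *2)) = -10480 - 2096 *sqrt(2) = -13444.19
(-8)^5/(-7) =32768/7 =4681.14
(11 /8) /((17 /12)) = 0.97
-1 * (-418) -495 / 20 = 1573 / 4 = 393.25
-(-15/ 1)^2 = -225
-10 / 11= -0.91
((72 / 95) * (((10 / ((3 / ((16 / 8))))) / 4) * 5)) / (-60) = -2 / 19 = -0.11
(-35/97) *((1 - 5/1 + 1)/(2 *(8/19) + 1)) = 57/97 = 0.59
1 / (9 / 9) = 1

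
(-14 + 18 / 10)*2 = -122 / 5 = -24.40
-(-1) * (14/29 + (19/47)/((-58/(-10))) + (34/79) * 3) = 198513/107677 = 1.84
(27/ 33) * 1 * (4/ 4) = 9/ 11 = 0.82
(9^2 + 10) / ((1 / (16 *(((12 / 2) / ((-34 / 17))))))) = -4368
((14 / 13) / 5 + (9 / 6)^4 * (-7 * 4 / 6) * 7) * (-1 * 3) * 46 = 5925927 / 260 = 22792.03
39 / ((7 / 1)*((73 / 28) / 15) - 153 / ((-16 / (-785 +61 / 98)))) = -917280 / 176385739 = -0.01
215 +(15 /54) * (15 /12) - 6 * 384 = -150383 /72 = -2088.65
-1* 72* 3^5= -17496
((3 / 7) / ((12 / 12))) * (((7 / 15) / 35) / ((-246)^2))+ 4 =42361201 / 10590300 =4.00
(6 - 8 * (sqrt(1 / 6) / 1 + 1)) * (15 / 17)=-20 * sqrt(6) / 17 - 30 / 17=-4.65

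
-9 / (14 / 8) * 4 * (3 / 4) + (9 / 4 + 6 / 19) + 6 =-3651 / 532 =-6.86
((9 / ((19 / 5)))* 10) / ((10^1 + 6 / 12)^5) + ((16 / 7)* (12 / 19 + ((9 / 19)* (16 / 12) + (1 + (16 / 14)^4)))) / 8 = 1.13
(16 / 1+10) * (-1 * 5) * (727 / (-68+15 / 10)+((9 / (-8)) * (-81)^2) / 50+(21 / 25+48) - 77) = 129131977 / 5320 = 24272.93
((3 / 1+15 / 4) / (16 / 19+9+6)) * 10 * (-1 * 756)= -138510 / 43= -3221.16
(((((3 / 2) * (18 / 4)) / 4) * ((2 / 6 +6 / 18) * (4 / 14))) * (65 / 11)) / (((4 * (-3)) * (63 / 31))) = -2015 / 25872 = -0.08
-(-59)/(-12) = -59/12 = -4.92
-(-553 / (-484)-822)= 397295 / 484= 820.86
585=585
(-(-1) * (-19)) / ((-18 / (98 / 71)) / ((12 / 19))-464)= 0.04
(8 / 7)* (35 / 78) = 20 / 39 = 0.51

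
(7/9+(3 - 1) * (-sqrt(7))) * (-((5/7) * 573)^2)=-912025/7+16416450 * sqrt(7)/49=756115.70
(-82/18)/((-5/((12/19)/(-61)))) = -164/17385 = -0.01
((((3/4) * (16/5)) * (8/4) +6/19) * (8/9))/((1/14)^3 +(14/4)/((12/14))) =3556224/3193615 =1.11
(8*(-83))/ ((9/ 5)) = -3320/ 9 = -368.89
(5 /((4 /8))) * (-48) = -480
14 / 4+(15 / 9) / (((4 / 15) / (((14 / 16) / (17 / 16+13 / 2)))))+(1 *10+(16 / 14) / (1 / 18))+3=32012 / 847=37.79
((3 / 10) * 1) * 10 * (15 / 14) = 45 / 14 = 3.21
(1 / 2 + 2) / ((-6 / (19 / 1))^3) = -34295 / 432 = -79.39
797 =797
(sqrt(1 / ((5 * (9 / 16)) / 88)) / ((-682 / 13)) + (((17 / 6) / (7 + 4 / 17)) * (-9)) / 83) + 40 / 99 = 243629 / 673794 - 52 * sqrt(110) / 5115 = 0.25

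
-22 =-22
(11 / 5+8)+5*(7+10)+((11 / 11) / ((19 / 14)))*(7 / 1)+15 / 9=29077 / 285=102.02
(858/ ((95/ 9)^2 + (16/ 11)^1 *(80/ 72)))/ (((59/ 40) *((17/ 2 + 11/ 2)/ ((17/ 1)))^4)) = 31924983519/ 2853437237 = 11.19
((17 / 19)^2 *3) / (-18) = -289 / 2166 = -0.13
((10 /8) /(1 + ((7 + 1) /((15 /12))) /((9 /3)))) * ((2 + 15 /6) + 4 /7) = 5325 /2632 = 2.02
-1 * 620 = -620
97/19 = 5.11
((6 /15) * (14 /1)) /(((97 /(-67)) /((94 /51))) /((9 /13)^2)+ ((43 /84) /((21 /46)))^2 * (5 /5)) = -68591114928 /4672877285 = -14.68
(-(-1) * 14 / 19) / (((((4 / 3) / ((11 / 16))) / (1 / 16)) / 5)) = 1155 / 9728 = 0.12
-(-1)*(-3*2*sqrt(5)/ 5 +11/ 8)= 11/ 8 -6*sqrt(5)/ 5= -1.31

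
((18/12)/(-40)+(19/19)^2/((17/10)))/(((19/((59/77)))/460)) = 145199/14212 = 10.22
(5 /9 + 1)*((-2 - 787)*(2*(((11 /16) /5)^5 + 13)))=-78423950894891 /2457600000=-31910.79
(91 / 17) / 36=91 / 612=0.15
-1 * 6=-6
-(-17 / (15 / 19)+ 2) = 293 / 15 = 19.53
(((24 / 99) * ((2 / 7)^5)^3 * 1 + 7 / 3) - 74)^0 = 1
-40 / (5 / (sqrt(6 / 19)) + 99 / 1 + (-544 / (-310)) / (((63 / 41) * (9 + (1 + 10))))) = -18891224478000 / 46405300935113 + 158925375000 * sqrt(114) / 46405300935113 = -0.37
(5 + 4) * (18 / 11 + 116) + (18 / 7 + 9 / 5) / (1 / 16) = 434538 / 385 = 1128.67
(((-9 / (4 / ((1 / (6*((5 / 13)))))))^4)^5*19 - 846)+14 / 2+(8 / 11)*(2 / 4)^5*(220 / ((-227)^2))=-827.55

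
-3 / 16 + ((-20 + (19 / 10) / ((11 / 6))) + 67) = 42107 / 880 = 47.85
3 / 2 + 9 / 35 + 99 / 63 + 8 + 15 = 1843 / 70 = 26.33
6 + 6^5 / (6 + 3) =870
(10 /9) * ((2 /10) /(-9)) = -0.02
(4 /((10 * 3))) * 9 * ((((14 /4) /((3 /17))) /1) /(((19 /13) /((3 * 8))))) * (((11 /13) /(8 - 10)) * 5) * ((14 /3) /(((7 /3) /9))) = -14881.26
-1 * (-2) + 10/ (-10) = 1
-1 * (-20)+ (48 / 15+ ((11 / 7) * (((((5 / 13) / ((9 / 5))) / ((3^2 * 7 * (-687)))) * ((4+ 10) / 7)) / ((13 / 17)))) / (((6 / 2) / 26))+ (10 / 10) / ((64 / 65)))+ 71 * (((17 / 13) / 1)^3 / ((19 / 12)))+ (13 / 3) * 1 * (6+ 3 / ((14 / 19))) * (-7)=-19778286377688977 / 109267932795840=-181.01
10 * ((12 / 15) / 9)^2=32 / 405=0.08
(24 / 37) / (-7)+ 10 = 2566 / 259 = 9.91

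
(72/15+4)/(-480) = -11/600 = -0.02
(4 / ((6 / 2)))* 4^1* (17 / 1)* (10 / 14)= 64.76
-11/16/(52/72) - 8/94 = -5069/4888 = -1.04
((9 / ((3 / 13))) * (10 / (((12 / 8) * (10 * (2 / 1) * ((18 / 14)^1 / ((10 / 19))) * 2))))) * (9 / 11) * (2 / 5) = 182 / 209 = 0.87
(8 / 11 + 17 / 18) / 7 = 331 / 1386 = 0.24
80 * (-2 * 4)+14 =-626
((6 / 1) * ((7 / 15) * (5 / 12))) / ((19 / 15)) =35 / 38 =0.92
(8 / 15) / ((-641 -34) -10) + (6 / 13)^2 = 368548 / 1736475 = 0.21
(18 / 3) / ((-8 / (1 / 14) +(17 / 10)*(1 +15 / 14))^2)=117600 / 230644969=0.00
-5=-5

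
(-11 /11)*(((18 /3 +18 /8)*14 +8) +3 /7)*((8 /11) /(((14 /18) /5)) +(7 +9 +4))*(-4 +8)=-6593000 /539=-12231.91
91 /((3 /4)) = 364 /3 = 121.33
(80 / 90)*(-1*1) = -8 / 9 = -0.89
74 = 74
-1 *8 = -8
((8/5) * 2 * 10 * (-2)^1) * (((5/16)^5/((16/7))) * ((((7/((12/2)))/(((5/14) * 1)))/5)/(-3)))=42875/2359296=0.02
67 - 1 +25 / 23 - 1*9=1336 / 23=58.09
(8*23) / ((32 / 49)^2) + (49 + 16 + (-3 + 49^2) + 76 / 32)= 370791 / 128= 2896.80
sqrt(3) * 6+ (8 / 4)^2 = 4+ 6 * sqrt(3) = 14.39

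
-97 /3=-32.33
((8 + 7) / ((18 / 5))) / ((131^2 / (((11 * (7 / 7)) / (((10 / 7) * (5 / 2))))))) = 77 / 102966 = 0.00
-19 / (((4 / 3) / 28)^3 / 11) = -1935549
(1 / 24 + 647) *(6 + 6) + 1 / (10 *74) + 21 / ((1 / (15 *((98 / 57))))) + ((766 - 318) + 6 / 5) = 123099241 / 14060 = 8755.28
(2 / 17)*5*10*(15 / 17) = 1500 / 289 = 5.19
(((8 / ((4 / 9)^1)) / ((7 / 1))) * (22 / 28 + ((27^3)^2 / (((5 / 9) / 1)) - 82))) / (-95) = -439334783361 / 23275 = -18875823.13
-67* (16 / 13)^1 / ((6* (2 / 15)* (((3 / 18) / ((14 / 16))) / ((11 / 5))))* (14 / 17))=-37587 / 26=-1445.65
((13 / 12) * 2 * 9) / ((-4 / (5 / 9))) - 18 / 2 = -281 / 24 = -11.71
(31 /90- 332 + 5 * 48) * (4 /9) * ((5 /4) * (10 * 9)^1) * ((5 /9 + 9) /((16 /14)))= -12414745 /324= -38317.11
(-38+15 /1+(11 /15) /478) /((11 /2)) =-164899 /39435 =-4.18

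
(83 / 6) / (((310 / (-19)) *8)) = -1577 / 14880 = -0.11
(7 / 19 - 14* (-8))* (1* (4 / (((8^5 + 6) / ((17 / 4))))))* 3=15555 / 88958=0.17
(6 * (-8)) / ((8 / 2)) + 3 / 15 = -59 / 5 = -11.80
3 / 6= 1 / 2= 0.50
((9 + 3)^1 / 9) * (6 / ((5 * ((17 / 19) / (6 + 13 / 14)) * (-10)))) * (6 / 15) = -7372 / 14875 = -0.50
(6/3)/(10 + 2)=1/6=0.17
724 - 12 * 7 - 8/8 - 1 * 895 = -256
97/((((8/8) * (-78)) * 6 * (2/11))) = -1067/936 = -1.14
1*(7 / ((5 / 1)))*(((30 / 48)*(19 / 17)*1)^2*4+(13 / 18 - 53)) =-14660569 / 208080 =-70.46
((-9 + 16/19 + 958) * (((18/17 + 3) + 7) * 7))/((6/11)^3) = 7902763253/17442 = 453088.14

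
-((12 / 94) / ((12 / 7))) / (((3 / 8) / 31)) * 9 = -2604 / 47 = -55.40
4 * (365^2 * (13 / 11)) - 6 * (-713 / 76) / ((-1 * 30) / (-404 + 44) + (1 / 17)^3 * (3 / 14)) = 4533984471734 / 7191481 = 630466.03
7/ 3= 2.33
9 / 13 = 0.69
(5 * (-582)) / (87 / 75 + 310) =-9.35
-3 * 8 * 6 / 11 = -144 / 11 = -13.09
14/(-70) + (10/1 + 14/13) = 707/65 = 10.88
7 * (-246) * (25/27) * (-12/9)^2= -2834.57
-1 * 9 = -9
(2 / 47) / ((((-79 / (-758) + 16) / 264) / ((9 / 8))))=0.78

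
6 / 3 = 2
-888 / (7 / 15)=-13320 / 7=-1902.86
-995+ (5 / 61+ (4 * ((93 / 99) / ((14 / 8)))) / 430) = -3014153722 / 3029565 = -994.91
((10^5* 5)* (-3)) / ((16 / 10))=-937500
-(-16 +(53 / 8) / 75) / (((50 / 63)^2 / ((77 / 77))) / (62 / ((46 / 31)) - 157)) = -669426093 / 230000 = -2910.55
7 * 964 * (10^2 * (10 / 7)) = 964000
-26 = -26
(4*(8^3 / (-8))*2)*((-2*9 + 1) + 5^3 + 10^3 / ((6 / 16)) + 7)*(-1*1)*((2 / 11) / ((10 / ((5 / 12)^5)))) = 5215625 / 16038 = 325.20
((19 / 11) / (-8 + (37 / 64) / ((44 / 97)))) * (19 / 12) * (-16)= 369664 / 56817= 6.51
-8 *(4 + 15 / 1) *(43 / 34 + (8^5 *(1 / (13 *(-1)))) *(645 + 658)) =110328240652 / 221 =499222808.38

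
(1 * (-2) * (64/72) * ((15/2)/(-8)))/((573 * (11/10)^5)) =500000/276846669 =0.00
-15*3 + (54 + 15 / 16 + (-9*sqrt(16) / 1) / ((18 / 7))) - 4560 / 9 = -24515 / 48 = -510.73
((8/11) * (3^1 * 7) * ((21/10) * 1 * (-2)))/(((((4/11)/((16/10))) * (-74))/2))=7056/925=7.63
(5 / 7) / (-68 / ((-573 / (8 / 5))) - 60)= -14325 / 1199492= -0.01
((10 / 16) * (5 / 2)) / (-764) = -25 / 12224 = -0.00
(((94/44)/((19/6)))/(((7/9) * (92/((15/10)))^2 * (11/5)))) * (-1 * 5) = -285525/544844608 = -0.00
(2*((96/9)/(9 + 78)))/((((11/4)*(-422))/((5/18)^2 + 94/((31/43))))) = -41932256/1521116091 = -0.03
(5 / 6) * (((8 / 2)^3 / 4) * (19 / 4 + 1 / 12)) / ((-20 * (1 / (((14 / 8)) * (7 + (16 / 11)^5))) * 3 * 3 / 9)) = -147238133 / 1932612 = -76.19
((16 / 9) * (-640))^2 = 104857600 / 81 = 1294538.27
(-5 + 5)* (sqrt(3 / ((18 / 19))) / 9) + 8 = 8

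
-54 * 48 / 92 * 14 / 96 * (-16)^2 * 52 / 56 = -22464 / 23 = -976.70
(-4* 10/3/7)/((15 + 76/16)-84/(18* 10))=-800/8099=-0.10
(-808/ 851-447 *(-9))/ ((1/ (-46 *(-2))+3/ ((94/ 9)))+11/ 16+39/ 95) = 244522331600/ 84878333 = 2880.86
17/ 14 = 1.21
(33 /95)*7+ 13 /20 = 1171 /380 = 3.08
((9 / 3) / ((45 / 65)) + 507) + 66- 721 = -431 / 3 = -143.67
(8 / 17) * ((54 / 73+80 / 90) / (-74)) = -4280 / 413253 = -0.01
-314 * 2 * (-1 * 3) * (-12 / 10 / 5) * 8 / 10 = -45216 / 125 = -361.73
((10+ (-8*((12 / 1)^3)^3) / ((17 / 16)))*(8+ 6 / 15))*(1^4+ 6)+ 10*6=-194172854151384 / 85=-2284386519428.05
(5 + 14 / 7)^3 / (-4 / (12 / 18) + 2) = -343 / 4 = -85.75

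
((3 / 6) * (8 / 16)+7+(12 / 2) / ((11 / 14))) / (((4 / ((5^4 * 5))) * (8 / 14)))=20352.45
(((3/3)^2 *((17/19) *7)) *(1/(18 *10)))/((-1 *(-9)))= 119/30780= 0.00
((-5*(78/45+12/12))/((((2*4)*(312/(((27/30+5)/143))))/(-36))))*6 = 7257/148720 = 0.05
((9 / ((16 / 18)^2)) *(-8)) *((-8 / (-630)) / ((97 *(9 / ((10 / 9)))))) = -1 / 679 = -0.00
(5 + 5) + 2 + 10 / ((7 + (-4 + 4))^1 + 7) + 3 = 110 / 7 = 15.71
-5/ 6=-0.83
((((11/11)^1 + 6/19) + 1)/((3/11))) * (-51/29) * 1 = -8228/551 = -14.93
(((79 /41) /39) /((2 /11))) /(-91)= -869 /291018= -0.00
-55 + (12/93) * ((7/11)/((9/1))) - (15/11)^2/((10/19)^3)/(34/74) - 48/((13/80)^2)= -7373156904137/3879584280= -1900.50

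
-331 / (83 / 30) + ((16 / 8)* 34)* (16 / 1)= 80374 / 83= 968.36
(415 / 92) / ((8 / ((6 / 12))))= 415 / 1472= 0.28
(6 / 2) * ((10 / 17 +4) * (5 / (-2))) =-585 / 17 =-34.41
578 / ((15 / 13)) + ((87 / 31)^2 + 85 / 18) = 44415359 / 86490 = 513.53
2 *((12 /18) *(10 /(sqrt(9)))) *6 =80 /3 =26.67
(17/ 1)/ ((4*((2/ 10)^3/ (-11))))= -23375/ 4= -5843.75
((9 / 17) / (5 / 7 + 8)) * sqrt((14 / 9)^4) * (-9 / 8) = -343 / 2074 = -0.17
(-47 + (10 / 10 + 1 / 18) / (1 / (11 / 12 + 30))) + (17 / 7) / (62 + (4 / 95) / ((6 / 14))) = -191685869 / 13379688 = -14.33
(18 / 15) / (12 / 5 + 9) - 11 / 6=-197 / 114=-1.73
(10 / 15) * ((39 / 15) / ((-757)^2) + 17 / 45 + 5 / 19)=125613230 / 293974137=0.43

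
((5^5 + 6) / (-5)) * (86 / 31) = -8686 / 5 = -1737.20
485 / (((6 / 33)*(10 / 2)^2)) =1067 / 10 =106.70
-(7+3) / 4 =-5 / 2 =-2.50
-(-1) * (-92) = -92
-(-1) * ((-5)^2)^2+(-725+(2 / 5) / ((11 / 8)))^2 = 1590630506 / 3025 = 525828.27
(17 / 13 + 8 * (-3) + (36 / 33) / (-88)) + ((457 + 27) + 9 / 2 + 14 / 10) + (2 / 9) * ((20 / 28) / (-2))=231453608 / 495495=467.12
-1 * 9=-9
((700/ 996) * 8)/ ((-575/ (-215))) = 12040/ 5727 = 2.10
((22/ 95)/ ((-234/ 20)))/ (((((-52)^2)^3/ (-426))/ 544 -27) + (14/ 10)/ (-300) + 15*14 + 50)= 26554000/ 114140713012209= 0.00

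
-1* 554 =-554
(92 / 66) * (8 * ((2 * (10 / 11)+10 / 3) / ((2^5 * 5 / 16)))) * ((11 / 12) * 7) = 36.86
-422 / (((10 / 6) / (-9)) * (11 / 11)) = 2278.80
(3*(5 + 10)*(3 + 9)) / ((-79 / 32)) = -17280 / 79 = -218.73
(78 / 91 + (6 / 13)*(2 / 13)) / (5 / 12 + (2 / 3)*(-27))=-13176 / 249613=-0.05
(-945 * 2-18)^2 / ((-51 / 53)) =-64314864 / 17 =-3783227.29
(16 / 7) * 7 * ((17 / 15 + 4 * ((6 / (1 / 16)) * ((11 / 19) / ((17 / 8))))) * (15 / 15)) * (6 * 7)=114771104 / 1615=71065.70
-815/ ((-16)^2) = -815/ 256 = -3.18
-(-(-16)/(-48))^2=-1/9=-0.11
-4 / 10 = -2 / 5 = -0.40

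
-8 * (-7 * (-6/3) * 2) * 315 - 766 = -71326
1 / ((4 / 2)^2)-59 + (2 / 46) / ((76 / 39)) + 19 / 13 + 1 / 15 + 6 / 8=-19241371 / 340860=-56.45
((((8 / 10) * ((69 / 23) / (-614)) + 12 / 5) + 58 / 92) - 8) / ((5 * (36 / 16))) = -234118 / 529575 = -0.44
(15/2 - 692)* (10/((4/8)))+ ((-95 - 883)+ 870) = -13798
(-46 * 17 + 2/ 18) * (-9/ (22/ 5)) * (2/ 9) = 35185/ 99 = 355.40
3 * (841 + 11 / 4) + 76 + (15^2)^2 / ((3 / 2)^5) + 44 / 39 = 1446907 / 156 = 9275.04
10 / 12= 5 / 6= 0.83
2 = 2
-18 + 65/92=-1591/92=-17.29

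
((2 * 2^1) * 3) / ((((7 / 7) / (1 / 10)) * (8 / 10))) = 3 / 2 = 1.50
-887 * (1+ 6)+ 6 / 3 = -6207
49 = 49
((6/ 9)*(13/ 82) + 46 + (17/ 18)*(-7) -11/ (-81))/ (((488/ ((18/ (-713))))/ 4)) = -263225/ 32097834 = -0.01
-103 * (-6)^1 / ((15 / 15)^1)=618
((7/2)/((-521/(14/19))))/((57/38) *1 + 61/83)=-1162/524647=-0.00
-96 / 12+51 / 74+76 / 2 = 30.69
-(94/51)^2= -8836/2601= -3.40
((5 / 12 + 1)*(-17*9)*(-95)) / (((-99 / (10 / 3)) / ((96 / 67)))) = -2196400 / 2211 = -993.40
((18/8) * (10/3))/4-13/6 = -7/24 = -0.29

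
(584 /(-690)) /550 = -146 /94875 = -0.00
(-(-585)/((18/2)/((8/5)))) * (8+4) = 1248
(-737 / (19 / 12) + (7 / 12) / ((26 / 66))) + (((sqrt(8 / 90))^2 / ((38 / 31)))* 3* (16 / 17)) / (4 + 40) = -1285869229 / 2771340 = -463.99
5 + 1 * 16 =21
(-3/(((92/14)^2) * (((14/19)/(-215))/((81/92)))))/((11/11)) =6948585/389344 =17.85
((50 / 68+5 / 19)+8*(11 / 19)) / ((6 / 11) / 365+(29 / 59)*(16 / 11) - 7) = -0.90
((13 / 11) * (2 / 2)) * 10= 130 / 11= 11.82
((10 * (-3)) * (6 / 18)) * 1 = -10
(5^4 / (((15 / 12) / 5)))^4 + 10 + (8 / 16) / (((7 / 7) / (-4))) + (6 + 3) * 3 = 39062500000035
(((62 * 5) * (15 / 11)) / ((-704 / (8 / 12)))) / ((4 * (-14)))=0.01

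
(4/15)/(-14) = -0.02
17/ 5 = 3.40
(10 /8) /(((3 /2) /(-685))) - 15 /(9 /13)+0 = -1185 /2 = -592.50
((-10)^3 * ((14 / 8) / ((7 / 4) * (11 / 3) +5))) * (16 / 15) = -22400 / 137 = -163.50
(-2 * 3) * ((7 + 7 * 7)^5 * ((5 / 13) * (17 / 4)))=-70218301440 / 13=-5401407803.08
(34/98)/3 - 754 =-110821/147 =-753.88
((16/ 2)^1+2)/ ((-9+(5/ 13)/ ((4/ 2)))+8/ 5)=-1.39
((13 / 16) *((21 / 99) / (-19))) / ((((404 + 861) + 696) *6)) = -91 / 118036512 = -0.00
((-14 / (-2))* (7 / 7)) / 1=7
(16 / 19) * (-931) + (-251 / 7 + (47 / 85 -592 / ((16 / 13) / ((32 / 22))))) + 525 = -6505341 / 6545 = -993.94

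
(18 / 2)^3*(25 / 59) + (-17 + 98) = 23004 / 59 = 389.90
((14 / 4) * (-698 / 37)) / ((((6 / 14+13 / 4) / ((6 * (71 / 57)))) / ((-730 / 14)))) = 506482760 / 72409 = 6994.75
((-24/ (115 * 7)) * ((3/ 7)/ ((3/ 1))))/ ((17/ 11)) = -264/ 95795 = -0.00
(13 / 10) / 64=13 / 640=0.02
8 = 8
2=2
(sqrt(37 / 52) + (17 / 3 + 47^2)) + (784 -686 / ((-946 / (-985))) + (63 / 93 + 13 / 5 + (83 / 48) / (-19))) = sqrt(481) / 26 + 50984853341 / 22287760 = 2288.42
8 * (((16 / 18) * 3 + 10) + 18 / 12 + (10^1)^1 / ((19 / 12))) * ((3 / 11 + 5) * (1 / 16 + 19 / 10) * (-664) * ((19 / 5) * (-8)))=5647322656 / 165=34226197.92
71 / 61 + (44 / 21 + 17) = 25952 / 1281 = 20.26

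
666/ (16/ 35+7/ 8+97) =6.77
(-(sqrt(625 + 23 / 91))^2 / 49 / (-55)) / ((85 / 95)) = 1081062 / 4169165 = 0.26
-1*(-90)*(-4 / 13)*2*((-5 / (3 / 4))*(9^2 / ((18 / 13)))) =21600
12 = 12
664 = 664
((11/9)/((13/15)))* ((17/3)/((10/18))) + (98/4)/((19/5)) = 10291/494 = 20.83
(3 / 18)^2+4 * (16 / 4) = 577 / 36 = 16.03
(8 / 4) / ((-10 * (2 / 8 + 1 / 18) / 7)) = -252 / 55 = -4.58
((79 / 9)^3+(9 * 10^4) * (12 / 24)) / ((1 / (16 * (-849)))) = -150773520592 / 243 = -620467162.93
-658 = -658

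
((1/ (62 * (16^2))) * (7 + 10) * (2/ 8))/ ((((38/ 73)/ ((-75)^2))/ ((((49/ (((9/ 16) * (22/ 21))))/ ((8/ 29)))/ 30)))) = 1543028375/ 53075968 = 29.07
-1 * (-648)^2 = -419904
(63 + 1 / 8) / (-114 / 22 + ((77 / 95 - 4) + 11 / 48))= -7.75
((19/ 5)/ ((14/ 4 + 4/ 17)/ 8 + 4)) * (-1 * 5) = -5168/ 1215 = -4.25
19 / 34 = 0.56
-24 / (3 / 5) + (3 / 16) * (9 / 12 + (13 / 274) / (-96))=-5591805 / 140288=-39.86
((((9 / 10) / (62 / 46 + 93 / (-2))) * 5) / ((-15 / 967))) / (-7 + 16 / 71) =-4737333 / 4995185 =-0.95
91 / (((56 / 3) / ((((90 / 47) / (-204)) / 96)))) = -195 / 409088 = -0.00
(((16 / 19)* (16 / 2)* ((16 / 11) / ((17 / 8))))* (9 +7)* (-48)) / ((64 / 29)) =-5701632 / 3553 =-1604.74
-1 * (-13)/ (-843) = -13/ 843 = -0.02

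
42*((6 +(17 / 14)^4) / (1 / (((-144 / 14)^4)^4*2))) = 122838460944975739282101169368858624 / 11398895185373143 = 10776347965950229980.38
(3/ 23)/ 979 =3/ 22517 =0.00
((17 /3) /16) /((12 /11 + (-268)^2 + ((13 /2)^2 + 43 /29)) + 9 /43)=233189 /47319721212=0.00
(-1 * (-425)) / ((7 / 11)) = 667.86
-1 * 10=-10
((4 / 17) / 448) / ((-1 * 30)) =-1 / 57120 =-0.00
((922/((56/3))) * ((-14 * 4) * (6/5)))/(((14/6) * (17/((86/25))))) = -4281768/14875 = -287.85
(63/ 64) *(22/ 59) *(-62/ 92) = -0.25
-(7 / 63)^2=-1 / 81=-0.01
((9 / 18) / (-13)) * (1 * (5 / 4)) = -5 / 104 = -0.05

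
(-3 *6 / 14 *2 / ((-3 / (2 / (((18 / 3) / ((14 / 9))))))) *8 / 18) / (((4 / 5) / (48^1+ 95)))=2860 / 81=35.31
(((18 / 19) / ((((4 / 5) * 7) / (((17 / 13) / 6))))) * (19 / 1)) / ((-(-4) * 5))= 51 / 1456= 0.04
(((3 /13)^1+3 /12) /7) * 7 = 25 /52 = 0.48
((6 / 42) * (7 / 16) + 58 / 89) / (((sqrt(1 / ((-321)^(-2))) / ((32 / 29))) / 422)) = 286116 / 276167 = 1.04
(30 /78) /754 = 5 /9802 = 0.00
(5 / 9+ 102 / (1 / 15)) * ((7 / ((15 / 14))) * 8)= 2159920 / 27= 79997.04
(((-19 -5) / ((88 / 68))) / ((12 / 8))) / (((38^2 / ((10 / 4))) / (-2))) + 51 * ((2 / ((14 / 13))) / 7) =2641103 / 194579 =13.57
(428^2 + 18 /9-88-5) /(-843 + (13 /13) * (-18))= -61031 /287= -212.65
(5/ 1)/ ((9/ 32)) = 160/ 9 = 17.78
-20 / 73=-0.27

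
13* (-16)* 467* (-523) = 50802128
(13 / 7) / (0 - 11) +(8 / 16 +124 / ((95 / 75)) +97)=571231 / 2926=195.23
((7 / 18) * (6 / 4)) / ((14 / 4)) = 1 / 6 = 0.17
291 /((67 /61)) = 17751 /67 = 264.94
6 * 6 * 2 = 72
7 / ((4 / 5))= 35 / 4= 8.75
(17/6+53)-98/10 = 1381/30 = 46.03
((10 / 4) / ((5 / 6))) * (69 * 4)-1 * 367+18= 479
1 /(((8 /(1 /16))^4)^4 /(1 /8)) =1 /41538374868278621028243970633760768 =0.00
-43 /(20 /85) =-731 /4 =-182.75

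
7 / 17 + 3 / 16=163 / 272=0.60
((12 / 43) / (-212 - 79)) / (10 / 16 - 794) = 32 / 26473337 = 0.00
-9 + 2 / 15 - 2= -163 / 15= -10.87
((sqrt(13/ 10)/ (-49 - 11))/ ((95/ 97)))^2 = 122317/ 324900000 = 0.00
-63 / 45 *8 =-56 / 5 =-11.20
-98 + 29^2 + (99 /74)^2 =4078469 /5476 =744.79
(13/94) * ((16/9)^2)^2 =425984/308367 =1.38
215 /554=0.39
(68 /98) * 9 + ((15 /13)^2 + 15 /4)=375171 /33124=11.33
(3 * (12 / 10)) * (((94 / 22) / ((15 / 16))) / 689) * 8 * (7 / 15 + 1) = 24064 / 86125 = 0.28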